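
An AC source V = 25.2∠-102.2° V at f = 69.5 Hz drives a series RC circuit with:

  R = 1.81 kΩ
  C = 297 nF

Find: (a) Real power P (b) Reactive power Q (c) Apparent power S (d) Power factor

Step 1 — Angular frequency: ω = 2π·f = 2π·69.5 = 436.7 rad/s.
Step 2 — Component impedances:
  R: Z = R = 1810 Ω
  C: Z = 1/(jωC) = -j/(ω·C) = 0 - j7710 Ω
Step 3 — Series combination: Z_total = R + C = 1810 - j7710 Ω = 7920∠-76.8° Ω.
Step 4 — Source phasor: V = 25.2∠-102.2° V = -5.325 - j24.63 V.
Step 5 — Current: I = V / Z = 0.002874 - j0.001365 A = 0.003182∠-25.4° A.
Step 6 — Complex power: S = V·I* = 0.01832 - j0.07806 VA.
Step 7 — Real power: P = Re(S) = 0.01832 W.
Step 8 — Reactive power: Q = Im(S) = -0.07806 VAR.
Step 9 — Apparent power: |S| = 0.08018 VA.
Step 10 — Power factor: PF = P/|S| = 0.2285 (leading).

(a) P = 0.01832 W  (b) Q = -0.07806 VAR  (c) S = 0.08018 VA  (d) PF = 0.2285 (leading)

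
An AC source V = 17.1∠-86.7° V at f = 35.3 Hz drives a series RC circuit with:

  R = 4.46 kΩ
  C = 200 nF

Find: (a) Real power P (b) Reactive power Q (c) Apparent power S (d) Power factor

Step 1 — Angular frequency: ω = 2π·f = 2π·35.3 = 221.8 rad/s.
Step 2 — Component impedances:
  R: Z = R = 4460 Ω
  C: Z = 1/(jωC) = -j/(ω·C) = 0 - j2.254e+04 Ω
Step 3 — Series combination: Z_total = R + C = 4460 - j2.254e+04 Ω = 2.298e+04∠-78.8° Ω.
Step 4 — Source phasor: V = 17.1∠-86.7° V = 0.9843 - j17.07 V.
Step 5 — Current: I = V / Z = 0.0007371 - j0.0001022 A = 0.0007441∠-7.9° A.
Step 6 — Complex power: S = V·I* = 0.00247 - j0.01248 VA.
Step 7 — Real power: P = Re(S) = 0.00247 W.
Step 8 — Reactive power: Q = Im(S) = -0.01248 VAR.
Step 9 — Apparent power: |S| = 0.01272 VA.
Step 10 — Power factor: PF = P/|S| = 0.1941 (leading).

(a) P = 0.00247 W  (b) Q = -0.01248 VAR  (c) S = 0.01272 VA  (d) PF = 0.1941 (leading)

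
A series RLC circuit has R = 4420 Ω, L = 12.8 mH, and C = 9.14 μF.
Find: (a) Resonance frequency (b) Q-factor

Step 1 — Resonance condition Im(Z)=0 gives ω₀ = 1/√(LC).
Step 2 — ω₀ = 1/√(0.0128·9.14e-06) = 2924 rad/s.
Step 3 — f₀ = ω₀/(2π) = 465.3 Hz.
Step 4 — Series Q: Q = ω₀L/R = 2924·0.0128/4420 = 0.008467.

(a) f₀ = 465.3 Hz  (b) Q = 0.008467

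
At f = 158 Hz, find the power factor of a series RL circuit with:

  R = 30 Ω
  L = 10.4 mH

Step 1 — Angular frequency: ω = 2π·f = 2π·158 = 992.7 rad/s.
Step 2 — Component impedances:
  R: Z = R = 30 Ω
  L: Z = jωL = j·992.7·0.0104 = 0 + j10.32 Ω
Step 3 — Series combination: Z_total = R + L = 30 + j10.32 Ω = 31.73∠19.0° Ω.
Step 4 — Power factor: PF = cos(φ) = Re(Z)/|Z| = 30/31.727 = 0.9456.
Step 5 — Type: Im(Z) = 10.32 ⇒ lagging (phase φ = 19.0°).

PF = 0.9456 (lagging, φ = 19.0°)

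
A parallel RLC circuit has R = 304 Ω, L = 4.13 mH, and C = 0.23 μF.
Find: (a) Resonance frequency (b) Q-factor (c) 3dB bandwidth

Step 1 — Resonance: ω₀ = 1/√(LC) = 1/√(0.00413·2.3e-07) = 3.245e+04 rad/s.
Step 2 — f₀ = ω₀/(2π) = 5164 Hz.
Step 3 — Parallel Q: Q = R/(ω₀L) = 304/(3.245e+04·0.00413) = 2.269.
Step 4 — Bandwidth: Δω = ω₀/Q = 1.43e+04 rad/s; BW = Δω/(2π) = 2276 Hz.

(a) f₀ = 5164 Hz  (b) Q = 2.269  (c) BW = 2276 Hz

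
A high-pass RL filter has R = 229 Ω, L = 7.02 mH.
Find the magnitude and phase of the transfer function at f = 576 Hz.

Step 1 — Angular frequency: ω = 2π·576 = 3619 rad/s.
Step 2 — Transfer function: H(jω) = jωL/(R + jωL).
Step 3 — Numerator jωL = j·25.41; denominator R + jωL = 229 + j25.41.
Step 4 — H = 0.01216 + j0.1096.
Step 5 — Magnitude: |H| = 0.1103 (-19.2 dB); phase: φ = 83.7°.

|H| = 0.1103 (-19.2 dB), φ = 83.7°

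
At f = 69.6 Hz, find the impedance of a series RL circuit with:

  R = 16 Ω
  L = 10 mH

Step 1 — Angular frequency: ω = 2π·f = 2π·69.6 = 437.3 rad/s.
Step 2 — Component impedances:
  R: Z = R = 16 Ω
  L: Z = jωL = j·437.3·0.01 = 0 + j4.373 Ω
Step 3 — Series combination: Z_total = R + L = 16 + j4.373 Ω = 16.59∠15.3° Ω.

Z = 16 + j4.373 Ω = 16.59∠15.3° Ω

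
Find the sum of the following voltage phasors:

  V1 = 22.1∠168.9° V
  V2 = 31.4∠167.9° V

Step 1 — Convert each phasor to rectangular form:
  V1 = 22.1·(cos(168.9°) + j·sin(168.9°)) = -21.69 + j4.255 V
  V2 = 31.4·(cos(167.9°) + j·sin(167.9°)) = -30.7 + j6.582 V
Step 2 — Sum components: V_total = -52.39 + j10.84 V.
Step 3 — Convert to polar: |V_total| = 53.5 V, ∠V_total = 168.3°.

V_total = 53.5∠168.3° V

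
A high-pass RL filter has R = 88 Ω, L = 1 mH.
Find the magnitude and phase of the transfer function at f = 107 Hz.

Step 1 — Angular frequency: ω = 2π·107 = 672.3 rad/s.
Step 2 — Transfer function: H(jω) = jωL/(R + jωL).
Step 3 — Numerator jωL = j·0.6723; denominator R + jωL = 88 + j0.6723.
Step 4 — H = 5.836e-05 + j0.007639.
Step 5 — Magnitude: |H| = 0.00764 (-42.3 dB); phase: φ = 89.6°.

|H| = 0.00764 (-42.3 dB), φ = 89.6°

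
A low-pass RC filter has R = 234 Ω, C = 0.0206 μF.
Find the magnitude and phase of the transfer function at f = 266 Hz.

Step 1 — Angular frequency: ω = 2π·266 = 1671 rad/s.
Step 2 — Transfer function: H(jω) = 1/(1 + jωRC).
Step 3 — Denominator: 1 + jωRC = 1 + j·1671·234·2.06e-08 = 1 + j0.008056.
Step 4 — H = 0.9999 - j0.008056.
Step 5 — Magnitude: |H| = 1 (-0.0 dB); phase: φ = -0.5°.

|H| = 1 (-0.0 dB), φ = -0.5°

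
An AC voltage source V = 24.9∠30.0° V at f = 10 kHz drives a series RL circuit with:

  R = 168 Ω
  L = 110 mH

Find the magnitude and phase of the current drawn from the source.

Step 1 — Angular frequency: ω = 2π·f = 2π·1e+04 = 6.283e+04 rad/s.
Step 2 — Component impedances:
  R: Z = R = 168 Ω
  L: Z = jωL = j·6.283e+04·0.11 = 0 + j6912 Ω
Step 3 — Series combination: Z_total = R + L = 168 + j6912 Ω = 6914∠88.6° Ω.
Step 4 — Source phasor: V = 24.9∠30.0° V = 21.56 + j12.45 V.
Step 5 — Ohm's law: I = V / Z_total = (21.56 + j12.45) / (168 + j6912) = 0.001876 - j0.003074 A.
Step 6 — Convert to polar: |I| = 0.003602 A, ∠I = -58.6°.

I = 0.003602∠-58.6° A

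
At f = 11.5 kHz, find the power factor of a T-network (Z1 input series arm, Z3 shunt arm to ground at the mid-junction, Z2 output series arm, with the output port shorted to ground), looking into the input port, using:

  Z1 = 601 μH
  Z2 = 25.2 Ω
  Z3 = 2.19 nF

Step 1 — Angular frequency: ω = 2π·f = 2π·1.15e+04 = 7.226e+04 rad/s.
Step 2 — Component impedances:
  Z1: Z = jωL = j·7.226e+04·0.000601 = 0 + j43.43 Ω
  Z2: Z = R = 25.2 Ω
  Z3: Z = 1/(jωC) = -j/(ω·C) = 0 - j6319 Ω
Step 3 — With the output port shorted to ground, the output series arm Z2 runs from the junction to ground; the shunt arm Z3 also runs from the junction to ground. They appear in parallel: Z3 || Z2 = 25.2 - j0.1005 Ω.
Step 4 — Series with input arm Z1: Z_in = Z1 + (Z3 || Z2) = 25.2 + j43.33 Ω = 50.12∠59.8° Ω.
Step 5 — Power factor: PF = cos(φ) = Re(Z)/|Z| = 25.2/50.12 = 0.5028.
Step 6 — Type: Im(Z) = 43.33 ⇒ lagging (phase φ = 59.8°).

PF = 0.5028 (lagging, φ = 59.8°)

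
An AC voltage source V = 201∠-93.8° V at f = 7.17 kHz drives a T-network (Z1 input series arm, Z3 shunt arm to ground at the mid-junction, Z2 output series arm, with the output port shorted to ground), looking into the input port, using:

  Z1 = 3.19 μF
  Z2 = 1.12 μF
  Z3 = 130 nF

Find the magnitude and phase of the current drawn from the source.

Step 1 — Angular frequency: ω = 2π·f = 2π·7170 = 4.505e+04 rad/s.
Step 2 — Component impedances:
  Z1: Z = 1/(jωC) = -j/(ω·C) = 0 - j6.958 Ω
  Z2: Z = 1/(jωC) = -j/(ω·C) = 0 - j19.82 Ω
  Z3: Z = 1/(jωC) = -j/(ω·C) = 0 - j170.7 Ω
Step 3 — With the output port shorted to ground, the output series arm Z2 runs from the junction to ground; the shunt arm Z3 also runs from the junction to ground. They appear in parallel: Z3 || Z2 = 0 - j17.76 Ω.
Step 4 — Series with input arm Z1: Z_in = Z1 + (Z3 || Z2) = 0 - j24.72 Ω = 24.72∠-90.0° Ω.
Step 5 — Source phasor: V = 201∠-93.8° V = -13.32 - j200.6 V.
Step 6 — Ohm's law: I = V / Z_total = (-13.32 - j200.6) / (0 - j24.72) = 8.114 - j0.539 A.
Step 7 — Convert to polar: |I| = 8.132 A, ∠I = -3.8°.

I = 8.132∠-3.8° A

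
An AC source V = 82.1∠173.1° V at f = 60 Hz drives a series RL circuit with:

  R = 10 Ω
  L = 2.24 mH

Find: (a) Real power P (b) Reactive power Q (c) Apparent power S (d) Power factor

Step 1 — Angular frequency: ω = 2π·f = 2π·60 = 377 rad/s.
Step 2 — Component impedances:
  R: Z = R = 10 Ω
  L: Z = jωL = j·377·0.00224 = 0 + j0.8445 Ω
Step 3 — Series combination: Z_total = R + L = 10 + j0.8445 Ω = 10.04∠4.8° Ω.
Step 4 — Source phasor: V = 82.1∠173.1° V = -81.51 + j9.863 V.
Step 5 — Current: I = V / Z = -8.01 + j1.663 A = 8.181∠168.3° A.
Step 6 — Complex power: S = V·I* = 669.3 + j56.52 VA.
Step 7 — Real power: P = Re(S) = 669.3 W.
Step 8 — Reactive power: Q = Im(S) = 56.52 VAR.
Step 9 — Apparent power: |S| = 671.7 VA.
Step 10 — Power factor: PF = P/|S| = 0.9965 (lagging).

(a) P = 669.3 W  (b) Q = 56.52 VAR  (c) S = 671.7 VA  (d) PF = 0.9965 (lagging)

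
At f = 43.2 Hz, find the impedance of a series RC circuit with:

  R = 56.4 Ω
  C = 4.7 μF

Step 1 — Angular frequency: ω = 2π·f = 2π·43.2 = 271.4 rad/s.
Step 2 — Component impedances:
  R: Z = R = 56.4 Ω
  C: Z = 1/(jωC) = -j/(ω·C) = 0 - j783.9 Ω
Step 3 — Series combination: Z_total = R + C = 56.4 - j783.9 Ω = 785.9∠-85.9° Ω.

Z = 56.4 - j783.9 Ω = 785.9∠-85.9° Ω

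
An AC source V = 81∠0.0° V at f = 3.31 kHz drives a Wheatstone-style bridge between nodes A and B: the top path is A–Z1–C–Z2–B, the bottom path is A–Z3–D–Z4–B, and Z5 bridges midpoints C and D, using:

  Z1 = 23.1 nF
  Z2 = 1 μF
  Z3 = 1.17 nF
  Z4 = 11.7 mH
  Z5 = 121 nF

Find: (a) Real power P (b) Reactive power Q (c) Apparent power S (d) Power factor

Step 1 — Angular frequency: ω = 2π·f = 2π·3310 = 2.08e+04 rad/s.
Step 2 — Component impedances:
  Z1: Z = 1/(jωC) = -j/(ω·C) = 0 - j2082 Ω
  Z2: Z = 1/(jωC) = -j/(ω·C) = 0 - j48.08 Ω
  Z3: Z = 1/(jωC) = -j/(ω·C) = 0 - j4.11e+04 Ω
  Z4: Z = jωL = j·2.08e+04·0.0117 = 0 + j243.3 Ω
  Z5: Z = 1/(jωC) = -j/(ω·C) = 0 - j397.4 Ω
Step 3 — Bridge requires nodal analysis (the Z5 bridge couples midpoints C and D, so the two paths cannot be reduced to a simple series/parallel combination). Setting node B to ground and injecting 1 A at node A, the 3-node admittance system at A, C, D solves to V_A = Z_AB = 0 - j2008 Ω = 2008∠-90.0° Ω.
Step 4 — Source phasor: V = 81∠0.0° V = 81 V.
Step 5 — Current: I = V / Z = 0 + j0.04035 A = 0.04035∠90.0° A.
Step 6 — Complex power: S = V·I* = 0 - j3.268 VA.
Step 7 — Real power: P = Re(S) = 0 W.
Step 8 — Reactive power: Q = Im(S) = -3.268 VAR.
Step 9 — Apparent power: |S| = 3.268 VA.
Step 10 — Power factor: PF = P/|S| = 0 (leading).

(a) P = 0 W  (b) Q = -3.268 VAR  (c) S = 3.268 VA  (d) PF = 0 (leading)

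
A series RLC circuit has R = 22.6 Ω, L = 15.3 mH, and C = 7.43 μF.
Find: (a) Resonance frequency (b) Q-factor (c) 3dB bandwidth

Step 1 — Resonance: ω₀ = 1/√(LC) = 1/√(0.0153·7.43e-06) = 2966 rad/s.
Step 2 — f₀ = ω₀/(2π) = 472 Hz.
Step 3 — Series Q: Q = ω₀L/R = 2966·0.0153/22.6 = 2.008.
Step 4 — Bandwidth: Δω = ω₀/Q = 1477 rad/s; BW = Δω/(2π) = 235.1 Hz.

(a) f₀ = 472 Hz  (b) Q = 2.008  (c) BW = 235.1 Hz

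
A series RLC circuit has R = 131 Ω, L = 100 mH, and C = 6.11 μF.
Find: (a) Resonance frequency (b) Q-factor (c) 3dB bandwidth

Step 1 — Resonance condition Im(Z)=0 gives ω₀ = 1/√(LC).
Step 2 — ω₀ = 1/√(0.1·6.11e-06) = 1279 rad/s.
Step 3 — f₀ = ω₀/(2π) = 203.6 Hz.
Step 4 — Series Q: Q = ω₀L/R = 1279·0.1/131 = 0.9766.
Step 5 — 3dB bandwidth: Δω = ω₀/Q = 1310 rad/s; BW = Δω/(2π) = 208.5 Hz.

(a) f₀ = 203.6 Hz  (b) Q = 0.9766  (c) BW = 208.5 Hz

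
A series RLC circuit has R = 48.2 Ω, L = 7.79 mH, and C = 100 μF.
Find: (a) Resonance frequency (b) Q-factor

Step 1 — Resonance condition Im(Z)=0 gives ω₀ = 1/√(LC).
Step 2 — ω₀ = 1/√(0.00779·0.0001) = 1133 rad/s.
Step 3 — f₀ = ω₀/(2π) = 180.3 Hz.
Step 4 — Series Q: Q = ω₀L/R = 1133·0.00779/48.2 = 0.1831.

(a) f₀ = 180.3 Hz  (b) Q = 0.1831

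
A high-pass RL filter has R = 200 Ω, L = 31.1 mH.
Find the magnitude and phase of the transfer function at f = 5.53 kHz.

Step 1 — Angular frequency: ω = 2π·5530 = 3.475e+04 rad/s.
Step 2 — Transfer function: H(jω) = jωL/(R + jωL).
Step 3 — Numerator jωL = j·1081; denominator R + jωL = 200 + j1081.
Step 4 — H = 0.9669 + j0.179.
Step 5 — Magnitude: |H| = 0.9833 (-0.1 dB); phase: φ = 10.5°.

|H| = 0.9833 (-0.1 dB), φ = 10.5°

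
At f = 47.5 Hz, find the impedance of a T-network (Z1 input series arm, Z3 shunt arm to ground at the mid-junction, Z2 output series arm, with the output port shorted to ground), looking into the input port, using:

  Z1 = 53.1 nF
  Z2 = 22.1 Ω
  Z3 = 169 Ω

Step 1 — Angular frequency: ω = 2π·f = 2π·47.5 = 298.5 rad/s.
Step 2 — Component impedances:
  Z1: Z = 1/(jωC) = -j/(ω·C) = 0 - j6.31e+04 Ω
  Z2: Z = R = 22.1 Ω
  Z3: Z = R = 169 Ω
Step 3 — With the output port shorted to ground, the output series arm Z2 runs from the junction to ground; the shunt arm Z3 also runs from the junction to ground. They appear in parallel: Z3 || Z2 = 19.54 Ω.
Step 4 — Series with input arm Z1: Z_in = Z1 + (Z3 || Z2) = 19.54 - j6.31e+04 Ω = 6.31e+04∠-90.0° Ω.

Z = 19.54 - j6.31e+04 Ω = 6.31e+04∠-90.0° Ω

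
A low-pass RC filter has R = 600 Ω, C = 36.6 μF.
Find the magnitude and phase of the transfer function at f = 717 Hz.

Step 1 — Angular frequency: ω = 2π·717 = 4505 rad/s.
Step 2 — Transfer function: H(jω) = 1/(1 + jωRC).
Step 3 — Denominator: 1 + jωRC = 1 + j·4505·600·3.66e-05 = 1 + j98.93.
Step 4 — H = 0.0001022 - j0.01011.
Step 5 — Magnitude: |H| = 0.01011 (-39.9 dB); phase: φ = -89.4°.

|H| = 0.01011 (-39.9 dB), φ = -89.4°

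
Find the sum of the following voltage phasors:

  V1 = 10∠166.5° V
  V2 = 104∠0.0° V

Step 1 — Convert each phasor to rectangular form:
  V1 = 10·(cos(166.5°) + j·sin(166.5°)) = -9.724 + j2.334 V
  V2 = 104·(cos(0.0°) + j·sin(0.0°)) = 104 V
Step 2 — Sum components: V_total = 94.28 + j2.334 V.
Step 3 — Convert to polar: |V_total| = 94.31 V, ∠V_total = 1.4°.

V_total = 94.31∠1.4° V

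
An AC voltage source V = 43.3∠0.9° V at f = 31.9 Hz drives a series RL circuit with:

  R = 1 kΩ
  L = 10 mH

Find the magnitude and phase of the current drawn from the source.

Step 1 — Angular frequency: ω = 2π·f = 2π·31.9 = 200.4 rad/s.
Step 2 — Component impedances:
  R: Z = R = 1000 Ω
  L: Z = jωL = j·200.4·0.01 = 0 + j2.004 Ω
Step 3 — Series combination: Z_total = R + L = 1000 + j2.004 Ω = 1000∠0.1° Ω.
Step 4 — Source phasor: V = 43.3∠0.9° V = 43.29 + j0.6801 V.
Step 5 — Ohm's law: I = V / Z_total = (43.29 + j0.6801) / (1000 + j2.004) = 0.0433 + j0.0005933 A.
Step 6 — Convert to polar: |I| = 0.0433 A, ∠I = 0.8°.

I = 0.0433∠0.8° A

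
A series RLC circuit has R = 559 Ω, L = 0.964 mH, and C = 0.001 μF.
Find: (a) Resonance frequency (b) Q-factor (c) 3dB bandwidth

Step 1 — Resonance: ω₀ = 1/√(LC) = 1/√(0.000964·1e-09) = 1.019e+06 rad/s.
Step 2 — f₀ = ω₀/(2π) = 1.621e+05 Hz.
Step 3 — Series Q: Q = ω₀L/R = 1.019e+06·0.000964/559 = 1.756.
Step 4 — Bandwidth: Δω = ω₀/Q = 5.799e+05 rad/s; BW = Δω/(2π) = 9.229e+04 Hz.

(a) f₀ = 1.621e+05 Hz  (b) Q = 1.756  (c) BW = 9.229e+04 Hz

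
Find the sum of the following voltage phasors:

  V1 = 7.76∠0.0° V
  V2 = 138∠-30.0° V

Step 1 — Convert each phasor to rectangular form:
  V1 = 7.76·(cos(0.0°) + j·sin(0.0°)) = 7.76 V
  V2 = 138·(cos(-30.0°) + j·sin(-30.0°)) = 119.5 - j69 V
Step 2 — Sum components: V_total = 127.3 - j69 V.
Step 3 — Convert to polar: |V_total| = 144.8 V, ∠V_total = -28.5°.

V_total = 144.8∠-28.5° V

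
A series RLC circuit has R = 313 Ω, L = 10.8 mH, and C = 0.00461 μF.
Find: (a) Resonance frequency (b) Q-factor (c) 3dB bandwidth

Step 1 — Resonance condition Im(Z)=0 gives ω₀ = 1/√(LC).
Step 2 — ω₀ = 1/√(0.0108·4.61e-09) = 1.417e+05 rad/s.
Step 3 — f₀ = ω₀/(2π) = 2.256e+04 Hz.
Step 4 — Series Q: Q = ω₀L/R = 1.417e+05·0.0108/313 = 4.89.
Step 5 — 3dB bandwidth: Δω = ω₀/Q = 2.898e+04 rad/s; BW = Δω/(2π) = 4613 Hz.

(a) f₀ = 2.256e+04 Hz  (b) Q = 4.89  (c) BW = 4613 Hz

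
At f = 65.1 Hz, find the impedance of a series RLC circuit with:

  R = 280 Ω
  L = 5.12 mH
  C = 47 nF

Step 1 — Angular frequency: ω = 2π·f = 2π·65.1 = 409 rad/s.
Step 2 — Component impedances:
  R: Z = R = 280 Ω
  L: Z = jωL = j·409·0.00512 = 0 + j2.094 Ω
  C: Z = 1/(jωC) = -j/(ω·C) = 0 - j5.202e+04 Ω
Step 3 — Series combination: Z_total = R + L + C = 280 - j5.201e+04 Ω = 5.202e+04∠-89.7° Ω.

Z = 280 - j5.201e+04 Ω = 5.202e+04∠-89.7° Ω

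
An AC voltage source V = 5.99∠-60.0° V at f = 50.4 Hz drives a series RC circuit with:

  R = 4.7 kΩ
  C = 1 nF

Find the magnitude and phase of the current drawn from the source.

Step 1 — Angular frequency: ω = 2π·f = 2π·50.4 = 316.7 rad/s.
Step 2 — Component impedances:
  R: Z = R = 4700 Ω
  C: Z = 1/(jωC) = -j/(ω·C) = 0 - j3.158e+06 Ω
Step 3 — Series combination: Z_total = R + C = 4700 - j3.158e+06 Ω = 3.158e+06∠-89.9° Ω.
Step 4 — Source phasor: V = 5.99∠-60.0° V = 2.995 - j5.187 V.
Step 5 — Ohm's law: I = V / Z_total = (2.995 - j5.187) / (4700 - j3.158e+06) = 1.644e-06 + j9.46e-07 A.
Step 6 — Convert to polar: |I| = 1.897e-06 A, ∠I = 29.9°.

I = 1.897e-06∠29.9° A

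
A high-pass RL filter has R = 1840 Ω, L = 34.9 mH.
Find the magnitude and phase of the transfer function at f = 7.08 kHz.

Step 1 — Angular frequency: ω = 2π·7080 = 4.448e+04 rad/s.
Step 2 — Transfer function: H(jω) = jωL/(R + jωL).
Step 3 — Numerator jωL = j·1553; denominator R + jωL = 1840 + j1553.
Step 4 — H = 0.4159 + j0.4929.
Step 5 — Magnitude: |H| = 0.6449 (-3.8 dB); phase: φ = 49.8°.

|H| = 0.6449 (-3.8 dB), φ = 49.8°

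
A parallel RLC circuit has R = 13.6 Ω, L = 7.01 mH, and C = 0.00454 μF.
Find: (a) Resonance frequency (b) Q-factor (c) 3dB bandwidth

Step 1 — Resonance: ω₀ = 1/√(LC) = 1/√(0.00701·4.54e-09) = 1.773e+05 rad/s.
Step 2 — f₀ = ω₀/(2π) = 2.821e+04 Hz.
Step 3 — Parallel Q: Q = R/(ω₀L) = 13.6/(1.773e+05·0.00701) = 0.01094.
Step 4 — Bandwidth: Δω = ω₀/Q = 1.62e+07 rad/s; BW = Δω/(2π) = 2.578e+06 Hz.

(a) f₀ = 2.821e+04 Hz  (b) Q = 0.01094  (c) BW = 2.578e+06 Hz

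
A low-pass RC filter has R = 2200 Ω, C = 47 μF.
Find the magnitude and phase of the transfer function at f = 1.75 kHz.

Step 1 — Angular frequency: ω = 2π·1750 = 1.1e+04 rad/s.
Step 2 — Transfer function: H(jω) = 1/(1 + jωRC).
Step 3 — Denominator: 1 + jωRC = 1 + j·1.1e+04·2200·4.7e-05 = 1 + j1137.
Step 4 — H = 7.736e-07 - j0.0008796.
Step 5 — Magnitude: |H| = 0.0008796 (-61.1 dB); phase: φ = -89.9°.

|H| = 0.0008796 (-61.1 dB), φ = -89.9°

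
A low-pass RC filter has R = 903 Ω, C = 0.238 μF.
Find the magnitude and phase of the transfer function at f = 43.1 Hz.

Step 1 — Angular frequency: ω = 2π·43.1 = 270.8 rad/s.
Step 2 — Transfer function: H(jω) = 1/(1 + jωRC).
Step 3 — Denominator: 1 + jωRC = 1 + j·270.8·903·2.38e-07 = 1 + j0.0582.
Step 4 — H = 0.9966 - j0.058.
Step 5 — Magnitude: |H| = 0.9983 (-0.0 dB); phase: φ = -3.3°.

|H| = 0.9983 (-0.0 dB), φ = -3.3°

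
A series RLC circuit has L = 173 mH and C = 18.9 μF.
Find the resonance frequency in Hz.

Step 1 — Resonance condition Im(Z)=0 gives ω₀ = 1/√(LC).
Step 2 — ω₀ = 1/√(0.173·1.89e-05) = 553 rad/s.
Step 3 — f₀ = ω₀/(2π) = 88.02 Hz.

f₀ = 88.02 Hz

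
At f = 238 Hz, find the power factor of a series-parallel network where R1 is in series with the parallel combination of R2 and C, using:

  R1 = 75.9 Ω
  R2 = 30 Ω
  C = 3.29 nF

Step 1 — Angular frequency: ω = 2π·f = 2π·238 = 1495 rad/s.
Step 2 — Component impedances:
  R1: Z = R = 75.9 Ω
  R2: Z = R = 30 Ω
  C: Z = 1/(jωC) = -j/(ω·C) = 0 - j2.033e+05 Ω
Step 3 — Parallel branch: R2 || C = 1/(1/R2 + 1/C) = 30 - j0.004428 Ω.
Step 4 — Series with R1: Z_total = R1 + (R2 || C) = 105.9 - j0.004428 Ω = 105.9∠-0.0° Ω.
Step 5 — Power factor: PF = cos(φ) = Re(Z)/|Z| = 105.9/105.9 = 1.
Step 6 — Type: Im(Z) = -0.004428 ⇒ leading (phase φ = -0.0°).

PF = 1 (leading, φ = -0.0°)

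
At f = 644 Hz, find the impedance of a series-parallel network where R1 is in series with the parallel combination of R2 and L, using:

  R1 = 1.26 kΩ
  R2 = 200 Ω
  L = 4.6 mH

Step 1 — Angular frequency: ω = 2π·f = 2π·644 = 4046 rad/s.
Step 2 — Component impedances:
  R1: Z = R = 1260 Ω
  R2: Z = R = 200 Ω
  L: Z = jωL = j·4046·0.0046 = 0 + j18.61 Ω
Step 3 — Parallel branch: R2 || L = 1/(1/R2 + 1/L) = 1.717 + j18.45 Ω.
Step 4 — Series with R1: Z_total = R1 + (R2 || L) = 1262 + j18.45 Ω = 1262∠0.8° Ω.

Z = 1262 + j18.45 Ω = 1262∠0.8° Ω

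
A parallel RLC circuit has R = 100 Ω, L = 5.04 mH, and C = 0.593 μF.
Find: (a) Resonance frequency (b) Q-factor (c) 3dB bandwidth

Step 1 — Resonance: ω₀ = 1/√(LC) = 1/√(0.00504·5.93e-07) = 1.829e+04 rad/s.
Step 2 — f₀ = ω₀/(2π) = 2911 Hz.
Step 3 — Parallel Q: Q = R/(ω₀L) = 100/(1.829e+04·0.00504) = 1.085.
Step 4 — Bandwidth: Δω = ω₀/Q = 1.686e+04 rad/s; BW = Δω/(2π) = 2684 Hz.

(a) f₀ = 2911 Hz  (b) Q = 1.085  (c) BW = 2684 Hz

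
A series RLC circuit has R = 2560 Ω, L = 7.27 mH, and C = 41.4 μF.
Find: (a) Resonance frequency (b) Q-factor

Step 1 — Resonance condition Im(Z)=0 gives ω₀ = 1/√(LC).
Step 2 — ω₀ = 1/√(0.00727·4.14e-05) = 1823 rad/s.
Step 3 — f₀ = ω₀/(2π) = 290.1 Hz.
Step 4 — Series Q: Q = ω₀L/R = 1823·0.00727/2560 = 0.005176.

(a) f₀ = 290.1 Hz  (b) Q = 0.005176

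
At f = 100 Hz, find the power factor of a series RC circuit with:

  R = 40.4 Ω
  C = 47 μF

Step 1 — Angular frequency: ω = 2π·f = 2π·100 = 628.3 rad/s.
Step 2 — Component impedances:
  R: Z = R = 40.4 Ω
  C: Z = 1/(jωC) = -j/(ω·C) = 0 - j33.86 Ω
Step 3 — Series combination: Z_total = R + C = 40.4 - j33.86 Ω = 52.71∠-40.0° Ω.
Step 4 — Power factor: PF = cos(φ) = Re(Z)/|Z| = 40.4/52.715 = 0.7664.
Step 5 — Type: Im(Z) = -33.86 ⇒ leading (phase φ = -40.0°).

PF = 0.7664 (leading, φ = -40.0°)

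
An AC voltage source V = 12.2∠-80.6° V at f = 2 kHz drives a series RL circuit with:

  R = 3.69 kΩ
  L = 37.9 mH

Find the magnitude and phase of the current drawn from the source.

Step 1 — Angular frequency: ω = 2π·f = 2π·2000 = 1.257e+04 rad/s.
Step 2 — Component impedances:
  R: Z = R = 3690 Ω
  L: Z = jωL = j·1.257e+04·0.0379 = 0 + j476.3 Ω
Step 3 — Series combination: Z_total = R + L = 3690 + j476.3 Ω = 3721∠7.4° Ω.
Step 4 — Source phasor: V = 12.2∠-80.6° V = 1.993 - j12.04 V.
Step 5 — Ohm's law: I = V / Z_total = (1.993 - j12.04) / (3690 + j476.3) = 0.000117 - j0.003277 A.
Step 6 — Convert to polar: |I| = 0.003279 A, ∠I = -88.0°.

I = 0.003279∠-88.0° A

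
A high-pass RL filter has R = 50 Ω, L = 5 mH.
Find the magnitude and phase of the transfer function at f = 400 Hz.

Step 1 — Angular frequency: ω = 2π·400 = 2513 rad/s.
Step 2 — Transfer function: H(jω) = jωL/(R + jωL).
Step 3 — Numerator jωL = j·12.57; denominator R + jωL = 50 + j12.57.
Step 4 — H = 0.05941 + j0.2364.
Step 5 — Magnitude: |H| = 0.2437 (-12.3 dB); phase: φ = 75.9°.

|H| = 0.2437 (-12.3 dB), φ = 75.9°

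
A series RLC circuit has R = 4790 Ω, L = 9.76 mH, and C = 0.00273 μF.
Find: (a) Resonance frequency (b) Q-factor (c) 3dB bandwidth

Step 1 — Resonance condition Im(Z)=0 gives ω₀ = 1/√(LC).
Step 2 — ω₀ = 1/√(0.00976·2.73e-09) = 1.937e+05 rad/s.
Step 3 — f₀ = ω₀/(2π) = 3.083e+04 Hz.
Step 4 — Series Q: Q = ω₀L/R = 1.937e+05·0.00976/4790 = 0.3947.
Step 5 — 3dB bandwidth: Δω = ω₀/Q = 4.908e+05 rad/s; BW = Δω/(2π) = 7.811e+04 Hz.

(a) f₀ = 3.083e+04 Hz  (b) Q = 0.3947  (c) BW = 7.811e+04 Hz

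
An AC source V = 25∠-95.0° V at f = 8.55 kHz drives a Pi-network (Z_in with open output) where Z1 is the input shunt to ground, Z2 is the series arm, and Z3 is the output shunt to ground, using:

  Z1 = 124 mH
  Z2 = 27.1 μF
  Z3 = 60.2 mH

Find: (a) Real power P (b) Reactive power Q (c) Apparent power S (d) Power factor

Step 1 — Angular frequency: ω = 2π·f = 2π·8550 = 5.372e+04 rad/s.
Step 2 — Component impedances:
  Z1: Z = jωL = j·5.372e+04·0.124 = 0 + j6661 Ω
  Z2: Z = 1/(jωC) = -j/(ω·C) = 0 - j0.6869 Ω
  Z3: Z = jωL = j·5.372e+04·0.0602 = 0 + j3234 Ω
Step 3 — With open output, the series arm Z2 and the output shunt Z3 appear in series to ground: Z2 + Z3 = 0 + j3233 Ω.
Step 4 — Parallel with input shunt Z1: Z_in = Z1 || (Z2 + Z3) = 0 + j2177 Ω = 2177∠90.0° Ω.
Step 5 — Source phasor: V = 25∠-95.0° V = -2.179 - j24.9 V.
Step 6 — Current: I = V / Z = -0.01144 + j0.001001 A = 0.01148∠175.0° A.
Step 7 — Complex power: S = V·I* = 0 + j0.2871 VA.
Step 8 — Real power: P = Re(S) = 0 W.
Step 9 — Reactive power: Q = Im(S) = 0.2871 VAR.
Step 10 — Apparent power: |S| = 0.2871 VA.
Step 11 — Power factor: PF = P/|S| = 0 (lagging).

(a) P = 0 W  (b) Q = 0.2871 VAR  (c) S = 0.2871 VA  (d) PF = 0 (lagging)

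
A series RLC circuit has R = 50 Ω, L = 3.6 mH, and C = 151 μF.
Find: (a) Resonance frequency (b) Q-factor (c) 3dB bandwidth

Step 1 — Resonance: ω₀ = 1/√(LC) = 1/√(0.0036·0.000151) = 1356 rad/s.
Step 2 — f₀ = ω₀/(2π) = 215.9 Hz.
Step 3 — Series Q: Q = ω₀L/R = 1356·0.0036/50 = 0.09765.
Step 4 — Bandwidth: Δω = ω₀/Q = 1.389e+04 rad/s; BW = Δω/(2π) = 2210 Hz.

(a) f₀ = 215.9 Hz  (b) Q = 0.09765  (c) BW = 2210 Hz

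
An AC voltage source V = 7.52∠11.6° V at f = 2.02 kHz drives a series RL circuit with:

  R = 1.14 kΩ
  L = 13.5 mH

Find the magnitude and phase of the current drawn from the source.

Step 1 — Angular frequency: ω = 2π·f = 2π·2020 = 1.269e+04 rad/s.
Step 2 — Component impedances:
  R: Z = R = 1140 Ω
  L: Z = jωL = j·1.269e+04·0.0135 = 0 + j171.3 Ω
Step 3 — Series combination: Z_total = R + L = 1140 + j171.3 Ω = 1153∠8.5° Ω.
Step 4 — Source phasor: V = 7.52∠11.6° V = 7.366 + j1.512 V.
Step 5 — Ohm's law: I = V / Z_total = (7.366 + j1.512) / (1140 + j171.3) = 0.006514 + j0.0003474 A.
Step 6 — Convert to polar: |I| = 0.006523 A, ∠I = 3.1°.

I = 0.006523∠3.1° A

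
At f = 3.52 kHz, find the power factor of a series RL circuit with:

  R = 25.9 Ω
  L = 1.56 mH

Step 1 — Angular frequency: ω = 2π·f = 2π·3520 = 2.212e+04 rad/s.
Step 2 — Component impedances:
  R: Z = R = 25.9 Ω
  L: Z = jωL = j·2.212e+04·0.00156 = 0 + j34.5 Ω
Step 3 — Series combination: Z_total = R + L = 25.9 + j34.5 Ω = 43.14∠53.1° Ω.
Step 4 — Power factor: PF = cos(φ) = Re(Z)/|Z| = 25.9/43.142 = 0.6003.
Step 5 — Type: Im(Z) = 34.5 ⇒ lagging (phase φ = 53.1°).

PF = 0.6003 (lagging, φ = 53.1°)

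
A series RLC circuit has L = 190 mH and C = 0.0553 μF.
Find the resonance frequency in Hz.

Step 1 — Resonance condition Im(Z)=0 gives ω₀ = 1/√(LC).
Step 2 — ω₀ = 1/√(0.19·5.53e-08) = 9756 rad/s.
Step 3 — f₀ = ω₀/(2π) = 1553 Hz.

f₀ = 1553 Hz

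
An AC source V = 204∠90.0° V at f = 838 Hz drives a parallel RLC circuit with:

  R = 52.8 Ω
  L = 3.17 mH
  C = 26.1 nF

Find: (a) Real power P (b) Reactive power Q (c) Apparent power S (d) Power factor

Step 1 — Angular frequency: ω = 2π·f = 2π·838 = 5265 rad/s.
Step 2 — Component impedances:
  R: Z = R = 52.8 Ω
  L: Z = jωL = j·5265·0.00317 = 0 + j16.69 Ω
  C: Z = 1/(jωC) = -j/(ω·C) = 0 - j7277 Ω
Step 3 — Parallel combination: 1/Z_total = 1/R + 1/L + 1/C; Z_total = 4.817 + j15.2 Ω = 15.95∠72.4° Ω.
Step 4 — Source phasor: V = 204∠90.0° V = 0 + j204 V.
Step 5 — Current: I = V / Z = 12.19 + j3.864 A = 12.79∠17.6° A.
Step 6 — Complex power: S = V·I* = 788.2 + j2488 VA.
Step 7 — Real power: P = Re(S) = 788.2 W.
Step 8 — Reactive power: Q = Im(S) = 2488 VAR.
Step 9 — Apparent power: |S| = 2609 VA.
Step 10 — Power factor: PF = P/|S| = 0.302 (lagging).

(a) P = 788.2 W  (b) Q = 2488 VAR  (c) S = 2609 VA  (d) PF = 0.302 (lagging)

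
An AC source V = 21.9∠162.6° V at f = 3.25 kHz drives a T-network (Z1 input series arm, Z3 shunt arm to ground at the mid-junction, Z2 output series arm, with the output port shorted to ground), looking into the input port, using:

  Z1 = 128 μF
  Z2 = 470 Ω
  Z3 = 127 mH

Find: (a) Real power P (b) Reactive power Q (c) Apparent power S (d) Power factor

Step 1 — Angular frequency: ω = 2π·f = 2π·3250 = 2.042e+04 rad/s.
Step 2 — Component impedances:
  Z1: Z = 1/(jωC) = -j/(ω·C) = 0 - j0.3826 Ω
  Z2: Z = R = 470 Ω
  Z3: Z = jωL = j·2.042e+04·0.127 = 0 + j2593 Ω
Step 3 — With the output port shorted to ground, the output series arm Z2 runs from the junction to ground; the shunt arm Z3 also runs from the junction to ground. They appear in parallel: Z3 || Z2 = 455.1 + j82.47 Ω.
Step 4 — Series with input arm Z1: Z_in = Z1 + (Z3 || Z2) = 455.1 + j82.09 Ω = 462.4∠10.2° Ω.
Step 5 — Source phasor: V = 21.9∠162.6° V = -20.9 + j6.549 V.
Step 6 — Current: I = V / Z = -0.04196 + j0.02196 A = 0.04736∠152.4° A.
Step 7 — Complex power: S = V·I* = 1.021 + j0.1841 VA.
Step 8 — Real power: P = Re(S) = 1.021 W.
Step 9 — Reactive power: Q = Im(S) = 0.1841 VAR.
Step 10 — Apparent power: |S| = 1.037 VA.
Step 11 — Power factor: PF = P/|S| = 0.9841 (lagging).

(a) P = 1.021 W  (b) Q = 0.1841 VAR  (c) S = 1.037 VA  (d) PF = 0.9841 (lagging)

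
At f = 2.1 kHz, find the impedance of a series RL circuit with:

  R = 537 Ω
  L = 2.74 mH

Step 1 — Angular frequency: ω = 2π·f = 2π·2100 = 1.319e+04 rad/s.
Step 2 — Component impedances:
  R: Z = R = 537 Ω
  L: Z = jωL = j·1.319e+04·0.00274 = 0 + j36.15 Ω
Step 3 — Series combination: Z_total = R + L = 537 + j36.15 Ω = 538.2∠3.9° Ω.

Z = 537 + j36.15 Ω = 538.2∠3.9° Ω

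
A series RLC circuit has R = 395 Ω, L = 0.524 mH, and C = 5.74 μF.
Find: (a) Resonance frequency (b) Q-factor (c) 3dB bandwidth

Step 1 — Resonance condition Im(Z)=0 gives ω₀ = 1/√(LC).
Step 2 — ω₀ = 1/√(0.000524·5.74e-06) = 1.823e+04 rad/s.
Step 3 — f₀ = ω₀/(2π) = 2902 Hz.
Step 4 — Series Q: Q = ω₀L/R = 1.823e+04·0.000524/395 = 0.02419.
Step 5 — 3dB bandwidth: Δω = ω₀/Q = 7.538e+05 rad/s; BW = Δω/(2π) = 1.2e+05 Hz.

(a) f₀ = 2902 Hz  (b) Q = 0.02419  (c) BW = 1.2e+05 Hz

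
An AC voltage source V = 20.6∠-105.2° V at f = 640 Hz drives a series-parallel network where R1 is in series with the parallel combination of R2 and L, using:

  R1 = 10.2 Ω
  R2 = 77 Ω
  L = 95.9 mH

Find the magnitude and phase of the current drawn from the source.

Step 1 — Angular frequency: ω = 2π·f = 2π·640 = 4021 rad/s.
Step 2 — Component impedances:
  R1: Z = R = 10.2 Ω
  R2: Z = R = 77 Ω
  L: Z = jωL = j·4021·0.0959 = 0 + j385.6 Ω
Step 3 — Parallel branch: R2 || L = 1/(1/R2 + 1/L) = 74.05 + j14.79 Ω.
Step 4 — Series with R1: Z_total = R1 + (R2 || L) = 84.25 + j14.79 Ω = 85.54∠10.0° Ω.
Step 5 — Source phasor: V = 20.6∠-105.2° V = -5.401 - j19.88 V.
Step 6 — Ohm's law: I = V / Z_total = (-5.401 - j19.88) / (84.25 + j14.79) = -0.1024 - j0.218 A.
Step 7 — Convert to polar: |I| = 0.2408 A, ∠I = -115.2°.

I = 0.2408∠-115.2° A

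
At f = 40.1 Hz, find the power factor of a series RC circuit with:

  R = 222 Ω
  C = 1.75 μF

Step 1 — Angular frequency: ω = 2π·f = 2π·40.1 = 252 rad/s.
Step 2 — Component impedances:
  R: Z = R = 222 Ω
  C: Z = 1/(jωC) = -j/(ω·C) = 0 - j2268 Ω
Step 3 — Series combination: Z_total = R + C = 222 - j2268 Ω = 2279∠-84.4° Ω.
Step 4 — Power factor: PF = cos(φ) = Re(Z)/|Z| = 222/2278.8 = 0.09742.
Step 5 — Type: Im(Z) = -2268 ⇒ leading (phase φ = -84.4°).

PF = 0.09742 (leading, φ = -84.4°)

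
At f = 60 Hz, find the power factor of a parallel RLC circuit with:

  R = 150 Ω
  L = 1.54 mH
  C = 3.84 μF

Step 1 — Angular frequency: ω = 2π·f = 2π·60 = 377 rad/s.
Step 2 — Component impedances:
  R: Z = R = 150 Ω
  L: Z = jωL = j·377·0.00154 = 0 + j0.5806 Ω
  C: Z = 1/(jωC) = -j/(ω·C) = 0 - j690.8 Ω
Step 3 — Parallel combination: 1/Z_total = 1/R + 1/L + 1/C; Z_total = 0.002251 + j0.581 Ω = 0.5811∠89.8° Ω.
Step 4 — Power factor: PF = cos(φ) = Re(Z)/|Z| = 0.002251/0.5811 = 0.003874.
Step 5 — Type: Im(Z) = 0.581 ⇒ lagging (phase φ = 89.8°).

PF = 0.003874 (lagging, φ = 89.8°)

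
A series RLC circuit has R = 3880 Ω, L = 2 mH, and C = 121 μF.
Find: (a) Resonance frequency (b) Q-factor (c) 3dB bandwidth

Step 1 — Resonance: ω₀ = 1/√(LC) = 1/√(0.002·0.000121) = 2033 rad/s.
Step 2 — f₀ = ω₀/(2π) = 323.5 Hz.
Step 3 — Series Q: Q = ω₀L/R = 2033·0.002/3880 = 0.001048.
Step 4 — Bandwidth: Δω = ω₀/Q = 1.94e+06 rad/s; BW = Δω/(2π) = 3.088e+05 Hz.

(a) f₀ = 323.5 Hz  (b) Q = 0.001048  (c) BW = 3.088e+05 Hz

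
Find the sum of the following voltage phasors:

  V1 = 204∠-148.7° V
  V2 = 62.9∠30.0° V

Step 1 — Convert each phasor to rectangular form:
  V1 = 204·(cos(-148.7°) + j·sin(-148.7°)) = -174.3 - j106 V
  V2 = 62.9·(cos(30.0°) + j·sin(30.0°)) = 54.47 + j31.45 V
Step 2 — Sum components: V_total = -119.8 - j74.53 V.
Step 3 — Convert to polar: |V_total| = 141.1 V, ∠V_total = -148.1°.

V_total = 141.1∠-148.1° V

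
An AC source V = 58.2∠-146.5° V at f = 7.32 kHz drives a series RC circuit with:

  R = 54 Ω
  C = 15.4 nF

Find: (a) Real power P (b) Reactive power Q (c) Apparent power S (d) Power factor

Step 1 — Angular frequency: ω = 2π·f = 2π·7320 = 4.599e+04 rad/s.
Step 2 — Component impedances:
  R: Z = R = 54 Ω
  C: Z = 1/(jωC) = -j/(ω·C) = 0 - j1412 Ω
Step 3 — Series combination: Z_total = R + C = 54 - j1412 Ω = 1413∠-87.8° Ω.
Step 4 — Source phasor: V = 58.2∠-146.5° V = -48.53 - j32.12 V.
Step 5 — Current: I = V / Z = 0.02141 - j0.03519 A = 0.04119∠-58.7° A.
Step 6 — Complex power: S = V·I* = 0.09163 - j2.396 VA.
Step 7 — Real power: P = Re(S) = 0.09163 W.
Step 8 — Reactive power: Q = Im(S) = -2.396 VAR.
Step 9 — Apparent power: |S| = 2.397 VA.
Step 10 — Power factor: PF = P/|S| = 0.03822 (leading).

(a) P = 0.09163 W  (b) Q = -2.396 VAR  (c) S = 2.397 VA  (d) PF = 0.03822 (leading)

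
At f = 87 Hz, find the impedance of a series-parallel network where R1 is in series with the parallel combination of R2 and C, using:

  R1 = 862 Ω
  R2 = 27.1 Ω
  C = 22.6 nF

Step 1 — Angular frequency: ω = 2π·f = 2π·87 = 546.6 rad/s.
Step 2 — Component impedances:
  R1: Z = R = 862 Ω
  R2: Z = R = 27.1 Ω
  C: Z = 1/(jωC) = -j/(ω·C) = 0 - j8.095e+04 Ω
Step 3 — Parallel branch: R2 || C = 1/(1/R2 + 1/C) = 27.1 - j0.009073 Ω.
Step 4 — Series with R1: Z_total = R1 + (R2 || C) = 889.1 - j0.009073 Ω = 889.1∠-0.0° Ω.

Z = 889.1 - j0.009073 Ω = 889.1∠-0.0° Ω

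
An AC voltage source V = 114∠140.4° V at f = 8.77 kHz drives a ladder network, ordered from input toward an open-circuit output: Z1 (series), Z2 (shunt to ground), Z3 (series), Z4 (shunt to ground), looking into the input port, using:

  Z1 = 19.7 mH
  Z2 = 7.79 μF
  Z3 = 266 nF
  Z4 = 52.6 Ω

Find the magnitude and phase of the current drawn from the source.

Step 1 — Angular frequency: ω = 2π·f = 2π·8770 = 5.51e+04 rad/s.
Step 2 — Component impedances:
  Z1: Z = jωL = j·5.51e+04·0.0197 = 0 + j1086 Ω
  Z2: Z = 1/(jωC) = -j/(ω·C) = 0 - j2.33 Ω
  Z3: Z = 1/(jωC) = -j/(ω·C) = 0 - j68.22 Ω
  Z4: Z = R = 52.6 Ω
Step 3 — Ladder network (open output): work backward from the far end, alternating series and parallel combinations. Z_in = 0.03686 + j1083 Ω = 1083∠90.0° Ω.
Step 4 — Source phasor: V = 114∠140.4° V = -87.84 + j72.67 V.
Step 5 — Ohm's law: I = V / Z_total = (-87.84 + j72.67) / (0.03686 + j1083) = 0.06708 + j0.08109 A.
Step 6 — Convert to polar: |I| = 0.1052 A, ∠I = 50.4°.

I = 0.1052∠50.4° A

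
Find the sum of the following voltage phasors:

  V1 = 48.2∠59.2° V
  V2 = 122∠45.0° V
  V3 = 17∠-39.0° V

Step 1 — Convert each phasor to rectangular form:
  V1 = 48.2·(cos(59.2°) + j·sin(59.2°)) = 24.68 + j41.4 V
  V2 = 122·(cos(45.0°) + j·sin(45.0°)) = 86.27 + j86.27 V
  V3 = 17·(cos(-39.0°) + j·sin(-39.0°)) = 13.21 - j10.7 V
Step 2 — Sum components: V_total = 124.2 + j117 V.
Step 3 — Convert to polar: |V_total| = 170.6 V, ∠V_total = 43.3°.

V_total = 170.6∠43.3° V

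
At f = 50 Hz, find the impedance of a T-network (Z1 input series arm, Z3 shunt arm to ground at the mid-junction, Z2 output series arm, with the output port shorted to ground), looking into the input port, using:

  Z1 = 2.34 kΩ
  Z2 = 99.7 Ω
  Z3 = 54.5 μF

Step 1 — Angular frequency: ω = 2π·f = 2π·50 = 314.2 rad/s.
Step 2 — Component impedances:
  Z1: Z = R = 2340 Ω
  Z2: Z = R = 99.7 Ω
  Z3: Z = 1/(jωC) = -j/(ω·C) = 0 - j58.41 Ω
Step 3 — With the output port shorted to ground, the output series arm Z2 runs from the junction to ground; the shunt arm Z3 also runs from the junction to ground. They appear in parallel: Z3 || Z2 = 25.47 - j43.48 Ω.
Step 4 — Series with input arm Z1: Z_in = Z1 + (Z3 || Z2) = 2365 - j43.48 Ω = 2366∠-1.1° Ω.

Z = 2365 - j43.48 Ω = 2366∠-1.1° Ω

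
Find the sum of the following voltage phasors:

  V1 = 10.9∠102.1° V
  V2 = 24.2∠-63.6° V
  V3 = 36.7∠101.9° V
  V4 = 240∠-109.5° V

Step 1 — Convert each phasor to rectangular form:
  V1 = 10.9·(cos(102.1°) + j·sin(102.1°)) = -2.285 + j10.66 V
  V2 = 24.2·(cos(-63.6°) + j·sin(-63.6°)) = 10.76 - j21.68 V
  V3 = 36.7·(cos(101.9°) + j·sin(101.9°)) = -7.568 + j35.91 V
  V4 = 240·(cos(-109.5°) + j·sin(-109.5°)) = -80.11 - j226.2 V
Step 2 — Sum components: V_total = -79.21 - j201.3 V.
Step 3 — Convert to polar: |V_total| = 216.4 V, ∠V_total = -111.5°.

V_total = 216.4∠-111.5° V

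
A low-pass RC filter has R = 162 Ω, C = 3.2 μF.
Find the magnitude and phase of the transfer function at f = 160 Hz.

Step 1 — Angular frequency: ω = 2π·160 = 1005 rad/s.
Step 2 — Transfer function: H(jω) = 1/(1 + jωRC).
Step 3 — Denominator: 1 + jωRC = 1 + j·1005·162·3.2e-06 = 1 + j0.5212.
Step 4 — H = 0.7864 - j0.4098.
Step 5 — Magnitude: |H| = 0.8868 (-1.0 dB); phase: φ = -27.5°.

|H| = 0.8868 (-1.0 dB), φ = -27.5°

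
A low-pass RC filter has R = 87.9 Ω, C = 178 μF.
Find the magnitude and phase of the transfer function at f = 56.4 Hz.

Step 1 — Angular frequency: ω = 2π·56.4 = 354.4 rad/s.
Step 2 — Transfer function: H(jω) = 1/(1 + jωRC).
Step 3 — Denominator: 1 + jωRC = 1 + j·354.4·87.9·0.000178 = 1 + j5.545.
Step 4 — H = 0.0315 - j0.1747.
Step 5 — Magnitude: |H| = 0.1775 (-15.0 dB); phase: φ = -79.8°.

|H| = 0.1775 (-15.0 dB), φ = -79.8°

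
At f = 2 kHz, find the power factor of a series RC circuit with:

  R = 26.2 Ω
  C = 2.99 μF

Step 1 — Angular frequency: ω = 2π·f = 2π·2000 = 1.257e+04 rad/s.
Step 2 — Component impedances:
  R: Z = R = 26.2 Ω
  C: Z = 1/(jωC) = -j/(ω·C) = 0 - j26.61 Ω
Step 3 — Series combination: Z_total = R + C = 26.2 - j26.61 Ω = 37.35∠-45.4° Ω.
Step 4 — Power factor: PF = cos(φ) = Re(Z)/|Z| = 26.2/37.35 = 0.7015.
Step 5 — Type: Im(Z) = -26.61 ⇒ leading (phase φ = -45.4°).

PF = 0.7015 (leading, φ = -45.4°)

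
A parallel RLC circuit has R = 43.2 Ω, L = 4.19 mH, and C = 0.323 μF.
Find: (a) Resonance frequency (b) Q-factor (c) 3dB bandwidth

Step 1 — Resonance: ω₀ = 1/√(LC) = 1/√(0.00419·3.23e-07) = 2.718e+04 rad/s.
Step 2 — f₀ = ω₀/(2π) = 4326 Hz.
Step 3 — Parallel Q: Q = R/(ω₀L) = 43.2/(2.718e+04·0.00419) = 0.3793.
Step 4 — Bandwidth: Δω = ω₀/Q = 7.167e+04 rad/s; BW = Δω/(2π) = 1.141e+04 Hz.

(a) f₀ = 4326 Hz  (b) Q = 0.3793  (c) BW = 1.141e+04 Hz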